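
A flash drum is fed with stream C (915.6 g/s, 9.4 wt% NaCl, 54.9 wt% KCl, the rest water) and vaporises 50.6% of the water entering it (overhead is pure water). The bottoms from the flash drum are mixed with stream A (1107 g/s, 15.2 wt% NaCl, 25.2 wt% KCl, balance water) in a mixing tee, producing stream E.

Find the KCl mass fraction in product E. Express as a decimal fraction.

0.421

Vapour removed = 0.506×0.357×915.6 = 165.4 g/s; concentrate = 750.2 g/s.
KCl reaching the mixer = 502.66 (from concentrate) + 1107×0.252 = 781.63 g/s.
Product flow = 750.2 + 1107 = 1857.2 g/s; KCl fraction = 0.421.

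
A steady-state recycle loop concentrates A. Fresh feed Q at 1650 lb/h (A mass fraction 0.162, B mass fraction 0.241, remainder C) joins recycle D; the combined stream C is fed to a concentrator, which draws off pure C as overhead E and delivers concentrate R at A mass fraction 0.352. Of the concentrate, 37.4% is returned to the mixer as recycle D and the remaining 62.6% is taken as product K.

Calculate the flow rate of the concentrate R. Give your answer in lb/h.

1213 lb/h

Overall A balance (none leaves overhead): A in fresh feed = A in product, i.e. 1650×0.162 = (1−0.374)·R·0.352.
R = 267.3/(0.352×0.626) = 1213.1 lb/h.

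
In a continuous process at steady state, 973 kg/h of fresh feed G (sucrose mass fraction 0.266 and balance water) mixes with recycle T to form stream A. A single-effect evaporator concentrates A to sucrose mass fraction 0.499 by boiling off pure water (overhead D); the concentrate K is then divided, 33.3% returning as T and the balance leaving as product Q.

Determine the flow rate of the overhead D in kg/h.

Overall sucrose balance (none leaves overhead): sucrose in fresh feed = sucrose in product, i.e. 973×0.266 = (1−0.333)·K·0.499.
K = 258.82/(0.499×0.667) = 777.62 kg/h.
Recycle T = 0.333×777.62 = 258.95 kg/h.
Combined feed A = 973 + 258.95 = 1231.9 kg/h.
Overhead D = A − K = 1231.9 − 777.62 = 454.33 kg/h.

454.3 kg/h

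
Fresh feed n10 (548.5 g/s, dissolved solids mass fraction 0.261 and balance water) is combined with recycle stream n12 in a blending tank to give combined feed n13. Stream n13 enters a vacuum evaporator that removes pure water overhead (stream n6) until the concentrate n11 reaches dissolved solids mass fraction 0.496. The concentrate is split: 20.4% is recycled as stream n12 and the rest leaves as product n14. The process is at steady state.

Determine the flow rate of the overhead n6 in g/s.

259.9 g/s

Overall dissolved solids balance (none leaves overhead): dissolved solids in fresh feed = dissolved solids in product, i.e. 548.5×0.261 = (1−0.204)·n11·0.496.
n11 = 143.16/(0.496×0.796) = 362.6 g/s.
Recycle n12 = 0.204×362.6 = 73.969 g/s.
Combined feed n13 = 548.5 + 73.969 = 622.47 g/s.
Overhead n6 = n13 − n11 = 622.47 − 362.6 = 259.87 g/s.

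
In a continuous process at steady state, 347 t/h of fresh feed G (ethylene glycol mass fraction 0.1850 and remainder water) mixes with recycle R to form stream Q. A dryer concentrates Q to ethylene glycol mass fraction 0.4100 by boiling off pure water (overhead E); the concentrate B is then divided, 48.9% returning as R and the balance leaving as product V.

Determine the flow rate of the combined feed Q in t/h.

496.8 t/h

Overall ethylene glycol balance (none leaves overhead): ethylene glycol in fresh feed = ethylene glycol in product, i.e. 347×0.185 = (1−0.489)·B·0.410.
B = 64.195/(0.410×0.511) = 306.41 t/h.
Recycle R = 0.489×306.41 = 149.83 t/h.
Combined feed Q = 347 + 149.83 = 496.83 t/h.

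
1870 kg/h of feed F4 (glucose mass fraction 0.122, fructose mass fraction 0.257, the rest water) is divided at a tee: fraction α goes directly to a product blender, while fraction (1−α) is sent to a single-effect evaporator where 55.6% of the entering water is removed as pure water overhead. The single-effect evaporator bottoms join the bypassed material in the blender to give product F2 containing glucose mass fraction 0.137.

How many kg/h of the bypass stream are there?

1277 kg/h

All 1870×0.122 = 228.14 kg/h of glucose reaches F2, so F2 = 228.14/0.137 = 1665.3 kg/h and vapour = 204.74 kg/h.
The evaporator receives (1−α)·1870 of feed at 0.621 water and removes 0.556 of that water:
0.556×0.621×(1−α)×1870 = 204.74
(1−α) = 204.74/645.67 = 0.3171;  α = 0.6829.
Bypass flow = 0.6829×1870 = 1277 kg/h.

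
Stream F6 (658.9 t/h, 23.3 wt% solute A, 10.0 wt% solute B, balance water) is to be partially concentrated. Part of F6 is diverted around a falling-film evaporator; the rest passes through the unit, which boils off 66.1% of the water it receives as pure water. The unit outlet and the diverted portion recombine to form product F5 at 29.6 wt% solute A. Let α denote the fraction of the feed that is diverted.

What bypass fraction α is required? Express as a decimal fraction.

0.517

All 658.9×0.233 = 153.52 t/h of solute A reaches F5, so F5 = 153.52/0.296 = 518.66 t/h and vapour = 140.24 t/h.
The evaporator receives (1−α)·658.9 of feed at 0.667 water and removes 0.661 of that water:
0.661×0.667×(1−α)×658.9 = 140.24
(1−α) = 140.24/290.5 = 0.4827;  α = 0.5173.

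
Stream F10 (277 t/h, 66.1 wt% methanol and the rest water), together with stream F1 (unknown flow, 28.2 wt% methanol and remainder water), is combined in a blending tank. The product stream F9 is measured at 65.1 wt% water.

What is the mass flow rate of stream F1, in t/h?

1290 t/h

Let F1 be the unknown flow. Total out = 277 + F1.
water balance: 93.903 + 0.718·F1 = 0.651·(277 + F1)
(0.718 − 0.651)·F1 = 0.651×277 − 93.903 = 86.424
F1 = 86.424 / 0.067 = 1289.9 t/h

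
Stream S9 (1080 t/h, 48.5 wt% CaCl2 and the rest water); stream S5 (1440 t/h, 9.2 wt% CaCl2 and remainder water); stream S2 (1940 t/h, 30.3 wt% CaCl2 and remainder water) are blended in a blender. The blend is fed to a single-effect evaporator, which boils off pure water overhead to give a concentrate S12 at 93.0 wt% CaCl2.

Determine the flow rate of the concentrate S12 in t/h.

1338 t/h

CaCl2 entering = 1080×0.485 + 1440×0.092 + 1940×0.303 = 1244.1 t/h.
All CaCl2 reports to S12, so S12 = 1244.1/0.930 = 1337.7 t/h.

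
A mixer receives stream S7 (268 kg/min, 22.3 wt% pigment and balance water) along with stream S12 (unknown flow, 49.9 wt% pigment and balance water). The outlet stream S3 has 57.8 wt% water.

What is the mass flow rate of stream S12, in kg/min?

692.6 kg/min

Let S12 be the unknown flow. Total out = 268 + S12.
water balance: 208.24 + 0.501·S12 = 0.578·(268 + S12)
(0.501 − 0.578)·S12 = 0.578×268 − 208.24 = -53.332
S12 = -53.332 / -0.077 = 692.62 kg/min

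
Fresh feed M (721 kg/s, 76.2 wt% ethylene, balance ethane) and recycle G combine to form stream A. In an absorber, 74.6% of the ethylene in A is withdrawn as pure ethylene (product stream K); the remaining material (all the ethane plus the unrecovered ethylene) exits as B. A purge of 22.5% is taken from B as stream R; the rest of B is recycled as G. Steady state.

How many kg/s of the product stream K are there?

510.3 kg/s

ethylene in A: m_A = 721×0.762 + (1−0.225)·(1−0.746)·m_A, so m_A = 549.4/0.8032 = 684.06 kg/s.
Product K = 0.746×684.06 = 510.31 kg/s.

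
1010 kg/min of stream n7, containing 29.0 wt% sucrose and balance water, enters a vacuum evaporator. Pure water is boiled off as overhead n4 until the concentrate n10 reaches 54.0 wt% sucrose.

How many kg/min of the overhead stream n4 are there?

sucrose is conserved: 1010×0.290 = 292.9 kg/min all reports to the concentrate.
Concentrate = 292.9/(target fraction) = 542.41 kg/min.
Overhead = 1010 − 542.41 = 467.59 kg/min.

467.6 kg/min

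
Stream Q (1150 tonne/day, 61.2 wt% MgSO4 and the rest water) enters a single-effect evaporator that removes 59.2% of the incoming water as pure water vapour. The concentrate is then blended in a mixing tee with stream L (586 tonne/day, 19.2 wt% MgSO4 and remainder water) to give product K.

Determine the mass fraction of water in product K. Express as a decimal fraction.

0.445

Vapour removed = 0.592×0.388×1150 = 264.15 tonne/day; concentrate = 885.85 tonne/day.
water reaching the mixer = 182.05 (from concentrate) + 586×0.808 = 655.54 tonne/day.
Product flow = 885.85 + 586 = 1471.8 tonne/day; water fraction = 0.445.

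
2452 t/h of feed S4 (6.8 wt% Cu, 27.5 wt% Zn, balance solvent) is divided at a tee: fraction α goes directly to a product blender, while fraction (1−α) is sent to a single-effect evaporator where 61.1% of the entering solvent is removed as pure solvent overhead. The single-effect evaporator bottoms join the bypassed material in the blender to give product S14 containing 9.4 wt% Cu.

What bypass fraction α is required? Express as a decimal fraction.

0.311

All 2452×0.068 = 166.74 t/h of Cu reaches S14, so S14 = 166.74/0.094 = 1773.8 t/h and vapour = 678.21 t/h.
The evaporator receives (1−α)·2452 of feed at 0.657 solvent and removes 0.611 of that solvent:
0.611×0.657×(1−α)×2452 = 678.21
(1−α) = 678.21/984.3 = 0.6890;  α = 0.3110.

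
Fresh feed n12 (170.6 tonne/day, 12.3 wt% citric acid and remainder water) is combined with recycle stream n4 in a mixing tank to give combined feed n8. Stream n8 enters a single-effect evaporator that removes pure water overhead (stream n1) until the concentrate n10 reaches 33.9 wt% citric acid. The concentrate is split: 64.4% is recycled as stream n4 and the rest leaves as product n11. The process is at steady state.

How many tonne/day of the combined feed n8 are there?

282.6 tonne/day

Overall citric acid balance (none leaves overhead): citric acid in fresh feed = citric acid in product, i.e. 170.6×0.123 = (1−0.644)·n10·0.339.
n10 = 20.984/(0.339×0.356) = 173.87 tonne/day.
Recycle n4 = 0.644×173.87 = 111.97 tonne/day.
Combined feed n8 = 170.6 + 111.97 = 282.57 tonne/day.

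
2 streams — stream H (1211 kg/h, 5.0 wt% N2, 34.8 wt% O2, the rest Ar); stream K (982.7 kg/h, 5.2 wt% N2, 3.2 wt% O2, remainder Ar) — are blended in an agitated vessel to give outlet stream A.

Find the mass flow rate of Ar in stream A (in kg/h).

1629 kg/h

Ar out = Ar in = 1211×0.602 + 982.7×0.916 = 1629.2 kg/h.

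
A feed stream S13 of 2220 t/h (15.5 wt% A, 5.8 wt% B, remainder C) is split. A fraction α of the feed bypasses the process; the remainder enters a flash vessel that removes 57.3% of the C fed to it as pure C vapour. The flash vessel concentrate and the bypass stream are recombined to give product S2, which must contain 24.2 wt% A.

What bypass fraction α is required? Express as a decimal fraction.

0.203

All 2220×0.155 = 344.1 t/h of A reaches S2, so S2 = 344.1/0.242 = 1421.9 t/h and vapour = 798.1 t/h.
The evaporator receives (1−α)·2220 of feed at 0.787 C and removes 0.573 of that C:
0.573×0.787×(1−α)×2220 = 798.1
(1−α) = 798.1/1001.1 = 0.7972;  α = 0.2028.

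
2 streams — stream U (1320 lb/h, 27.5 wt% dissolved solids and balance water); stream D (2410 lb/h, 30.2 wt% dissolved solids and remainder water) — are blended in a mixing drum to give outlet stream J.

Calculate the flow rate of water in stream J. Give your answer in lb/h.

water out = water in = 1320×0.725 + 2410×0.698 = 2639.2 lb/h.

2639 lb/h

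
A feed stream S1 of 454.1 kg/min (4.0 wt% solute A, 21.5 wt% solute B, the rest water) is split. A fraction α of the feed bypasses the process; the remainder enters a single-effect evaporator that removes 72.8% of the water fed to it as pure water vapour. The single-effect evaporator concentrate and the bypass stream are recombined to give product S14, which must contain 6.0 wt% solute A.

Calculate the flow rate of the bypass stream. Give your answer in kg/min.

All 454.1×0.040 = 18.164 kg/min of solute A reaches S14, so S14 = 18.164/0.060 = 302.73 kg/min and vapour = 151.37 kg/min.
The evaporator receives (1−α)·454.1 of feed at 0.745 water and removes 0.728 of that water:
0.728×0.745×(1−α)×454.1 = 151.37
(1−α) = 151.37/246.29 = 0.6146;  α = 0.3854.
Bypass flow = 0.3854×454.1 = 175.01 kg/min.

175 kg/min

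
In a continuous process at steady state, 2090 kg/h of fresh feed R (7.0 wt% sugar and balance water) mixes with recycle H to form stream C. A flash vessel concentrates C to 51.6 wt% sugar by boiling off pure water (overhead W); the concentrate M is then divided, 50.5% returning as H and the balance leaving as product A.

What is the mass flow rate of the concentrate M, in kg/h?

572.8 kg/h

Overall sugar balance (none leaves overhead): sugar in fresh feed = sugar in product, i.e. 2090×0.070 = (1−0.505)·M·0.516.
M = 146.3/(0.516×0.495) = 572.78 kg/h.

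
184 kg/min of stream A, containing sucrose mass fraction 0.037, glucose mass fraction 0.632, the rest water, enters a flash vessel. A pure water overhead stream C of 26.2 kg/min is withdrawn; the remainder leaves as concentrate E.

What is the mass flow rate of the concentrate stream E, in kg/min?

157.8 kg/min

Concentrate = 184 − 26.2 = 157.8 kg/min.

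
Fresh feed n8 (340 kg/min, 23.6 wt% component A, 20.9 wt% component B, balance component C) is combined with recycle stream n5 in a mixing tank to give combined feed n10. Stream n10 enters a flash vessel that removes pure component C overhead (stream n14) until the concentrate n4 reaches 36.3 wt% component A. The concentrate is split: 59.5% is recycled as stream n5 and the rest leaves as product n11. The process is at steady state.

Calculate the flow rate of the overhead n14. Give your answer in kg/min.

Overall component A balance (none leaves overhead): component A in fresh feed = component A in product, i.e. 340×0.236 = (1−0.595)·n4·0.363.
n4 = 80.24/(0.363×0.405) = 545.79 kg/min.
Recycle n5 = 0.595×545.79 = 324.75 kg/min.
Combined feed n10 = 340 + 324.75 = 664.75 kg/min.
Overhead n14 = n10 − n4 = 664.75 − 545.79 = 118.95 kg/min.

119 kg/min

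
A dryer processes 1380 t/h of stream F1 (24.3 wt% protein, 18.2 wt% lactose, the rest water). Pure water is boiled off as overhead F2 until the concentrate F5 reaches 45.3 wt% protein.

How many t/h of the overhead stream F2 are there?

protein is conserved: 1380×0.243 = 335.34 t/h all reports to the concentrate.
Concentrate = 335.34/(target fraction) = 740.26 t/h.
Overhead = 1380 − 740.26 = 639.74 t/h.

639.7 t/h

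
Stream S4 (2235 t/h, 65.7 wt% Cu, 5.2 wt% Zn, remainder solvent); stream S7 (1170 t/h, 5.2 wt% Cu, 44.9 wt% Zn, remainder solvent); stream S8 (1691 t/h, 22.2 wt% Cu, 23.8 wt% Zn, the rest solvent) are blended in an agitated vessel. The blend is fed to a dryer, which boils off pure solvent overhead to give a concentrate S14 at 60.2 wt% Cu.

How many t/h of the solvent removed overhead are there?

Cu entering = 2235×0.657 + 1170×0.052 + 1691×0.222 = 1904.6 t/h.
All Cu reports to S14, so S14 = 1904.6/0.602 = 3163.8 t/h.
Total feed = 5096 t/h; overhead = 5096 − 3163.8 = 1932.2 t/h.

1932 t/h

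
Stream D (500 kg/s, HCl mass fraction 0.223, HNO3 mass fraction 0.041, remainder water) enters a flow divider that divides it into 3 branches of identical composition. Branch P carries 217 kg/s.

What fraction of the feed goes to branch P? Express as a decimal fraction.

Fraction to P = 217/500 = 0.4340.

0.434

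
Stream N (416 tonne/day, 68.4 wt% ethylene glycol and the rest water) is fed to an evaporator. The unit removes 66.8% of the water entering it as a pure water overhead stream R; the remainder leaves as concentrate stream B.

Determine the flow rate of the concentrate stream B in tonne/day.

328.2 tonne/day

water entering = 416×0.316 = 131.46 tonne/day; overhead removed = 0.668×131.46 = 87.813 tonne/day.
Concentrate = 416 − 87.813 = 328.19 tonne/day.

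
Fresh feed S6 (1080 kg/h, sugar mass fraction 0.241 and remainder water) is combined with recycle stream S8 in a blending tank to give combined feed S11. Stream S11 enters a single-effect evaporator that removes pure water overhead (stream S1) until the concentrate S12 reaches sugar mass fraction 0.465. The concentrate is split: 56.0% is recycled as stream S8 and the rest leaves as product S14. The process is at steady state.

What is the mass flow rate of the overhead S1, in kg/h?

520.3 kg/h

Overall sugar balance (none leaves overhead): sugar in fresh feed = sugar in product, i.e. 1080×0.241 = (1−0.560)·S12·0.465.
S12 = 260.28/(0.465×0.440) = 1272.1 kg/h.
Recycle S8 = 0.560×1272.1 = 712.4 kg/h.
Combined feed S11 = 1080 + 712.4 = 1792.4 kg/h.
Overhead S1 = S11 − S12 = 1792.4 − 1272.1 = 520.26 kg/h.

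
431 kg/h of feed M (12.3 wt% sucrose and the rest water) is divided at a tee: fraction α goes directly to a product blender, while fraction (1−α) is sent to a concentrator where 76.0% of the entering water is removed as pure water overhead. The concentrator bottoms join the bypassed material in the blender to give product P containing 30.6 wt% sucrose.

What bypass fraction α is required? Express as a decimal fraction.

0.103

All 431×0.123 = 53.013 kg/h of sucrose reaches P, so P = 53.013/0.306 = 173.25 kg/h and vapour = 257.75 kg/h.
The evaporator receives (1−α)·431 of feed at 0.877 water and removes 0.760 of that water:
0.760×0.877×(1−α)×431 = 257.75
(1−α) = 257.75/287.27 = 0.8973;  α = 0.1027.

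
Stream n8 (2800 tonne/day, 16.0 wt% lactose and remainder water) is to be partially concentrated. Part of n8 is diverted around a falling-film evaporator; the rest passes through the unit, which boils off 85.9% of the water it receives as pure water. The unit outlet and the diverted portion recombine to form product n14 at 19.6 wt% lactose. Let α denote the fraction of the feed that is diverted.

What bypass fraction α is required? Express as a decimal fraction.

0.745

All 2800×0.160 = 448 tonne/day of lactose reaches n14, so n14 = 448/0.196 = 2285.7 tonne/day and vapour = 514.29 tonne/day.
The evaporator receives (1−α)·2800 of feed at 0.840 water and removes 0.859 of that water:
0.859×0.840×(1−α)×2800 = 514.29
(1−α) = 514.29/2020.4 = 0.2546;  α = 0.7454.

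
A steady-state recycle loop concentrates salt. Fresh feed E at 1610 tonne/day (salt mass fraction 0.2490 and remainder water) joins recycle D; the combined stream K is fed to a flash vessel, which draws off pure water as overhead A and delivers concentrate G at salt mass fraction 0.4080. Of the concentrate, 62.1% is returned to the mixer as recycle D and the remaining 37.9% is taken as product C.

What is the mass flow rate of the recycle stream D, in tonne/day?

1610 tonne/day

Overall salt balance (none leaves overhead): salt in fresh feed = salt in product, i.e. 1610×0.249 = (1−0.621)·G·0.408.
G = 400.89/(0.408×0.379) = 2592.5 tonne/day.
Recycle D = 0.621×2592.5 = 1610 tonne/day.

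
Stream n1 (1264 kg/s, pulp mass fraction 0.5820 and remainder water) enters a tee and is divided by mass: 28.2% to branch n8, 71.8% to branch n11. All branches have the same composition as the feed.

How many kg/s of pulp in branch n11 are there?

528.2 kg/s

Branch n11 total = 0.718×1264 = 907.55 kg/s.
pulp in n11 = 0.582×907.55 = 528.2 kg/s.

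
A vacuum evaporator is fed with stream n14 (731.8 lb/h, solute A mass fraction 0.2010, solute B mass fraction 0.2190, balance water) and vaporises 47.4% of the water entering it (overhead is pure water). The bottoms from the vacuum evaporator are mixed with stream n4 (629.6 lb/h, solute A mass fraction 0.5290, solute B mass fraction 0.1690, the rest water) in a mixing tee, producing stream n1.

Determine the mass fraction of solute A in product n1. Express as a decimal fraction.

0.4138

Vapour removed = 0.474×0.580×731.8 = 201.19 lb/h; concentrate = 530.61 lb/h.
solute A reaching the mixer = 147.09 (from concentrate) + 629.6×0.529 = 480.15 lb/h.
Product flow = 530.61 + 629.6 = 1160.2 lb/h; solute A fraction = 0.4138.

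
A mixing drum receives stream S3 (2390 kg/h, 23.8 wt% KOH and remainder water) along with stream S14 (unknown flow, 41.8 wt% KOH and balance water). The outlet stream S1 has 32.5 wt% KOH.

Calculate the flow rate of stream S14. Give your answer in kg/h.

2236 kg/h

Let S14 be the unknown flow. Total out = 2390 + S14.
KOH balance: 568.82 + 0.418·S14 = 0.325·(2390 + S14)
(0.418 − 0.325)·S14 = 0.325×2390 − 568.82 = 207.93
S14 = 207.93 / 0.093 = 2235.8 kg/h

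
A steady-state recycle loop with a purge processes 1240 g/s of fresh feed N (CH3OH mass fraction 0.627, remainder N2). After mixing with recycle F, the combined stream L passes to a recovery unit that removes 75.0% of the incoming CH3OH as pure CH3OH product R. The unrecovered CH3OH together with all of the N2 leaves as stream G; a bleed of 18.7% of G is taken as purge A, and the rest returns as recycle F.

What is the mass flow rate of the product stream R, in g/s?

CH3OH in L: m_A = 1240×0.627 + (1−0.187)·(1−0.750)·m_A, so m_A = 777.48/0.7968 = 975.81 g/s.
Product R = 0.750×975.81 = 731.86 g/s.

731.9 g/s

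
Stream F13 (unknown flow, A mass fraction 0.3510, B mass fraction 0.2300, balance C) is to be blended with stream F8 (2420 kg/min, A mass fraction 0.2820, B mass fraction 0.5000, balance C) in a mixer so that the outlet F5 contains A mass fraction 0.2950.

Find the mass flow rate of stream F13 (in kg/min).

561.8 kg/min

Let F13 be the unknown flow. Total out = 2420 + F13.
A balance: 682.44 + 0.351·F13 = 0.295·(2420 + F13)
(0.351 − 0.295)·F13 = 0.295×2420 − 682.44 = 31.46
F13 = 31.46 / 0.056 = 561.79 kg/min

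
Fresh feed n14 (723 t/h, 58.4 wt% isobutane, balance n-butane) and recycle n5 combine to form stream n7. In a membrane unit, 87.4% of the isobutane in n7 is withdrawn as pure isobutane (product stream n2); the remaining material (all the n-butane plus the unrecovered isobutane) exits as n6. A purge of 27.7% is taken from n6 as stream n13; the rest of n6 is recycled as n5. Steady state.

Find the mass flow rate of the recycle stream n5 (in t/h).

n-butane enters only via n14 and leaves only via the purge: 723×0.416 = 0.277×(n-butane in n6), and the membrane unit passes all n-butane, so n-butane in n7 = n-butane in n6 = 1085.8 t/h.
isobutane in n7: m_A = 723×0.584 + (1−0.277)·(1−0.874)·m_A, so m_A = 422.23/0.9089 = 464.55 t/h.
n6 = (1−0.874)×464.55 + 1085.8 = 1144.3 t/h.
Recycle n5 = (1−0.277)×1144.3 = 827.36 t/h.

827.4 t/h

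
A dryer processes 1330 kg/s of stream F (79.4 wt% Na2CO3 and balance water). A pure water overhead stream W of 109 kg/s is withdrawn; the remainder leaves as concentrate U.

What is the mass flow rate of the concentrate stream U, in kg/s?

Concentrate = 1330 − 109 = 1221 kg/s.

1221 kg/s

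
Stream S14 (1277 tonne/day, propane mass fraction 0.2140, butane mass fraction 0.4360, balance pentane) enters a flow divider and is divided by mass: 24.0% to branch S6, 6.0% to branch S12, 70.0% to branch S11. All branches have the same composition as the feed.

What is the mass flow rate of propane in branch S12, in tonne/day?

Branch S12 total = 0.060×1277 = 76.62 tonne/day.
propane in S12 = 0.214×76.62 = 16.397 tonne/day.

16.4 tonne/day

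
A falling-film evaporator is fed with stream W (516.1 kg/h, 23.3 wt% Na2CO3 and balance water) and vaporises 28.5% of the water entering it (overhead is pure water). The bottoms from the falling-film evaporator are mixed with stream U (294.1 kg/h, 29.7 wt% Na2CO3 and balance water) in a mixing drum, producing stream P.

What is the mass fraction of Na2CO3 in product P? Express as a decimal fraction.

Vapour removed = 0.285×0.767×516.1 = 112.82 kg/h; concentrate = 403.28 kg/h.
Na2CO3 reaching the mixer = 120.25 (from concentrate) + 294.1×0.297 = 207.6 kg/h.
Product flow = 403.28 + 294.1 = 697.38 kg/h; Na2CO3 fraction = 0.298.

0.298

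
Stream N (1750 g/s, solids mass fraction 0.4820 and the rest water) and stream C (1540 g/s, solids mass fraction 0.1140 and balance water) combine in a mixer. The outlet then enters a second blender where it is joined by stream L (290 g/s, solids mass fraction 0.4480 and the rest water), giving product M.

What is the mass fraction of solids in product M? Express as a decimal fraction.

0.3209

Overall, product flow = 3580 g/s.
solids in = 1750×0.482 + 1540×0.114 + 290×0.448 = 1149 g/s.
solids fraction in M = 0.3209.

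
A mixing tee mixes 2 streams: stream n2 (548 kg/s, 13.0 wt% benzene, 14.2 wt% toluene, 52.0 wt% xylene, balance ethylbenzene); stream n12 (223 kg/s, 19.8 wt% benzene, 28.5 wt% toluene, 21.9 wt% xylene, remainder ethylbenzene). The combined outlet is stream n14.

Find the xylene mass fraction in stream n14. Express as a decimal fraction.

Total flow out = 548 + 223 = 771 kg/s.
xylene in = 548×0.520 + 223×0.219 = 333.8 kg/s.
xylene mass fraction in n14 = 333.8/771 = 0.4329.

0.4329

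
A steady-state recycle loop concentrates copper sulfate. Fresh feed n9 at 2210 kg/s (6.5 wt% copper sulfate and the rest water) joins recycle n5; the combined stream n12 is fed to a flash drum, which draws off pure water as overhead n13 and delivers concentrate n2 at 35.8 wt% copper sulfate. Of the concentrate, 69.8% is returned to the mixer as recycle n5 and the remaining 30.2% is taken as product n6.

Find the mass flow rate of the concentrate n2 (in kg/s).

Overall copper sulfate balance (none leaves overhead): copper sulfate in fresh feed = copper sulfate in product, i.e. 2210×0.065 = (1−0.698)·n2·0.358.
n2 = 143.65/(0.358×0.302) = 1328.7 kg/s.

1329 kg/s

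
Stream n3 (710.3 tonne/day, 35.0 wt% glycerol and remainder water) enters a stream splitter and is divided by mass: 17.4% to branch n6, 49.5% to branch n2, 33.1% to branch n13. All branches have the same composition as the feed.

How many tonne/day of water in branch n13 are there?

152.8 tonne/day

Branch n13 total = 0.331×710.3 = 235.11 tonne/day.
water in n13 = 0.650×235.11 = 152.82 tonne/day.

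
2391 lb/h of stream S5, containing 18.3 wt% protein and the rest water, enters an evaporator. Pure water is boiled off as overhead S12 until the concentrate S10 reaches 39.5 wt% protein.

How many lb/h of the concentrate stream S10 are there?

1108 lb/h

protein is conserved: 2391×0.183 = 437.55 lb/h all reports to the concentrate.
Concentrate = 437.55/(target fraction) = 1107.7 lb/h.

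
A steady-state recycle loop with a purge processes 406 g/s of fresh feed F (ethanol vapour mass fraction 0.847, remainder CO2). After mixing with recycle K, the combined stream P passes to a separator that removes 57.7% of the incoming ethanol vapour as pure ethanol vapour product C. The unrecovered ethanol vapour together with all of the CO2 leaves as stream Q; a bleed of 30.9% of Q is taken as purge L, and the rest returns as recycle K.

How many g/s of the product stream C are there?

280.4 g/s

ethanol vapour in P: m_A = 406×0.847 + (1−0.309)·(1−0.577)·m_A, so m_A = 343.88/0.7077 = 485.91 g/s.
Product C = 0.577×485.91 = 280.37 g/s.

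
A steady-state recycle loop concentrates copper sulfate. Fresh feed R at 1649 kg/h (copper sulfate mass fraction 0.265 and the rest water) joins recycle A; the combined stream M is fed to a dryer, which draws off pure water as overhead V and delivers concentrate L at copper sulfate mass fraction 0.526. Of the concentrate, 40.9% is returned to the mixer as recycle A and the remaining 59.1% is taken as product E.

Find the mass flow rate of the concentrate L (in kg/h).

1406 kg/h

Overall copper sulfate balance (none leaves overhead): copper sulfate in fresh feed = copper sulfate in product, i.e. 1649×0.265 = (1−0.409)·L·0.526.
L = 436.99/(0.526×0.591) = 1405.7 kg/h.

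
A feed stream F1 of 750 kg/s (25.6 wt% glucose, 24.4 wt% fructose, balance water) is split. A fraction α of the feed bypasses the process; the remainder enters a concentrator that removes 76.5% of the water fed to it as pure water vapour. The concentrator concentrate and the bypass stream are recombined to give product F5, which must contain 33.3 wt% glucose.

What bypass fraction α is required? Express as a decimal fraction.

All 750×0.256 = 192 kg/s of glucose reaches F5, so F5 = 192/0.333 = 576.58 kg/s and vapour = 173.42 kg/s.
The evaporator receives (1−α)·750 of feed at 0.500 water and removes 0.765 of that water:
0.765×0.500×(1−α)×750 = 173.42
(1−α) = 173.42/286.88 = 0.6045;  α = 0.3955.

0.395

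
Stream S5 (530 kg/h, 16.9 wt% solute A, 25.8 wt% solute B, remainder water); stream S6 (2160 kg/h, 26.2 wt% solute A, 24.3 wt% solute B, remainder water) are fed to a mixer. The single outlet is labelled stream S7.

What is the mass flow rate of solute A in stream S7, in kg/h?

655.5 kg/h

solute A out = solute A in = 530×0.169 + 2160×0.262 = 655.49 kg/h.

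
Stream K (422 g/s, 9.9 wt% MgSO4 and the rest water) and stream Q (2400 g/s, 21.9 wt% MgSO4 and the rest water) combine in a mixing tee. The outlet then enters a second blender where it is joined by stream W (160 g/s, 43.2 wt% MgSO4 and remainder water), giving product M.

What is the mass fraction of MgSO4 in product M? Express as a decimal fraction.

0.213

Overall, product flow = 2982 g/s.
MgSO4 in = 422×0.099 + 2400×0.219 + 160×0.432 = 636.5 g/s.
MgSO4 fraction in M = 0.213.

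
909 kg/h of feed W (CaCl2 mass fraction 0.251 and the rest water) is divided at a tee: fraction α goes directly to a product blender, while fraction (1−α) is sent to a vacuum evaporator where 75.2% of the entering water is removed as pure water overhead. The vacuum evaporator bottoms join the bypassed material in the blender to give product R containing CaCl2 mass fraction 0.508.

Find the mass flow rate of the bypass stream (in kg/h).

All 909×0.251 = 228.16 kg/h of CaCl2 reaches R, so R = 228.16/0.508 = 449.13 kg/h and vapour = 459.87 kg/h.
The evaporator receives (1−α)·909 of feed at 0.749 water and removes 0.752 of that water:
0.752×0.749×(1−α)×909 = 459.87
(1−α) = 459.87/511.99 = 0.8982;  α = 0.1018.
Bypass flow = 0.1018×909 = 92.542 kg/h.

92.54 kg/h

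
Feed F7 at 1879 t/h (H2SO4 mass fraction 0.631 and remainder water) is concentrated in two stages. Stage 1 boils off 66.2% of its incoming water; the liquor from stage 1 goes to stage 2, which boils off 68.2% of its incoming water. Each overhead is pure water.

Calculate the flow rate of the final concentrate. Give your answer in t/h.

water in feed = 1879×0.369 = 693.35 t/h.
After stage 1: water left = (1−0.662)×693.35 = 234.35; stream total = 1420 t/h.
After stage 2: water left = (1−0.682)×234.35 = 74.524; final concentrate = 1260.2 t/h.

1260 t/h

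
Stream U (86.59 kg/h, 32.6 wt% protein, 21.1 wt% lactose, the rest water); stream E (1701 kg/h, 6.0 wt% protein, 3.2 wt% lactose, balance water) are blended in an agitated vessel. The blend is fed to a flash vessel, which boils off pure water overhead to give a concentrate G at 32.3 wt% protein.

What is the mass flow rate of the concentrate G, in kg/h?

protein entering = 86.59×0.326 + 1701×0.060 = 130.29 kg/h.
All protein reports to G, so G = 130.29/0.323 = 403.37 kg/h.

403.4 kg/h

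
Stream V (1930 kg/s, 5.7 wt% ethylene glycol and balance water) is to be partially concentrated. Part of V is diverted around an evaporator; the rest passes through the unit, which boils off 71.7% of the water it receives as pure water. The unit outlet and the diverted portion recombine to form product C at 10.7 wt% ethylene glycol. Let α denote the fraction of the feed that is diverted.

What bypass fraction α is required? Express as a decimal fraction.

All 1930×0.057 = 110.01 kg/s of ethylene glycol reaches C, so C = 110.01/0.107 = 1028.1 kg/s and vapour = 901.87 kg/s.
The evaporator receives (1−α)·1930 of feed at 0.943 water and removes 0.717 of that water:
0.717×0.943×(1−α)×1930 = 901.87
(1−α) = 901.87/1304.9 = 0.6911;  α = 0.3089.

0.309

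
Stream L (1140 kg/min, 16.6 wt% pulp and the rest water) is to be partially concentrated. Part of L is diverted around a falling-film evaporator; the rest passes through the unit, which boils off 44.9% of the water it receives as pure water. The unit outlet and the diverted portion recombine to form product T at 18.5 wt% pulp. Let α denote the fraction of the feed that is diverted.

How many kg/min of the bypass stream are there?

All 1140×0.166 = 189.24 kg/min of pulp reaches T, so T = 189.24/0.185 = 1022.9 kg/min and vapour = 117.08 kg/min.
The evaporator receives (1−α)·1140 of feed at 0.834 water and removes 0.449 of that water:
0.449×0.834×(1−α)×1140 = 117.08
(1−α) = 117.08/426.89 = 0.2743;  α = 0.7257.
Bypass flow = 0.7257×1140 = 827.34 kg/min.

827.3 kg/min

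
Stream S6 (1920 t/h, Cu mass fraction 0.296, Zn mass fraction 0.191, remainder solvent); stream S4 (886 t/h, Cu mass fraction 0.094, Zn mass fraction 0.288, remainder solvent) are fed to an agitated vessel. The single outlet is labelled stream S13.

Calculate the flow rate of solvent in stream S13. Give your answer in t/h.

1533 t/h

solvent out = solvent in = 1920×0.513 + 886×0.618 = 1532.5 t/h.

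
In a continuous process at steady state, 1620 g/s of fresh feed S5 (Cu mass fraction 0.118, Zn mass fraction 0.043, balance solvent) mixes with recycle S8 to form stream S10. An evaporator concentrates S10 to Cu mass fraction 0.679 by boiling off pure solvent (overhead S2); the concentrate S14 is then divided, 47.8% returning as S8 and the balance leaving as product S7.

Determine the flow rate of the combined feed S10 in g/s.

1878 g/s

Overall Cu balance (none leaves overhead): Cu in fresh feed = Cu in product, i.e. 1620×0.118 = (1−0.478)·S14·0.679.
S14 = 191.16/(0.679×0.522) = 539.33 g/s.
Recycle S8 = 0.478×539.33 = 257.8 g/s.
Combined feed S10 = 1620 + 257.8 = 1877.8 g/s.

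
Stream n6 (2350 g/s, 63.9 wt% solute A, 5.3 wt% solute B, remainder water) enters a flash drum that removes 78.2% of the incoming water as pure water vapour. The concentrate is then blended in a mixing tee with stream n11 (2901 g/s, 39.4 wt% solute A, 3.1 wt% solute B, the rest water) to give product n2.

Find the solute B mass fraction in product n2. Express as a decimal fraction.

0.0458

Vapour removed = 0.782×0.308×2350 = 566.01 g/s; concentrate = 1784 g/s.
solute B reaching the mixer = 124.55 (from concentrate) + 2901×0.031 = 214.48 g/s.
Product flow = 1784 + 2901 = 4685 g/s; solute B fraction = 0.0458.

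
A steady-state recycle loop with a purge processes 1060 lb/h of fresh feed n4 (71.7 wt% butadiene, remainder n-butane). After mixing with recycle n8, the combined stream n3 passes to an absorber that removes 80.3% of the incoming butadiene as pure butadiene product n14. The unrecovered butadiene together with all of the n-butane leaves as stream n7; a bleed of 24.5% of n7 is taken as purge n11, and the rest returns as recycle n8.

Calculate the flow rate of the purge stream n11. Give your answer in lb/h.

n-butane enters only via n4 and leaves only via the purge: 1060×0.283 = 0.245×(n-butane in n7), and the absorber passes all n-butane, so n-butane in n3 = n-butane in n7 = 1224.4 lb/h.
butadiene in n3: m_A = 1060×0.717 + (1−0.245)·(1−0.803)·m_A, so m_A = 760.02/0.8513 = 892.81 lb/h.
n7 = (1−0.803)×892.81 + 1224.4 = 1400.3 lb/h.
Purge n11 = 0.245×1400.3 = 343.07 lb/h.

343.1 lb/h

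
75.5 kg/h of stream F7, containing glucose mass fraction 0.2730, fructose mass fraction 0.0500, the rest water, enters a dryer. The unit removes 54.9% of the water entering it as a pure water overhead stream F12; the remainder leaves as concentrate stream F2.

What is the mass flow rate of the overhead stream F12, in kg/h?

28.06 kg/h

water entering = 75.5×0.677 = 51.114 kg/h; overhead removed = 0.549×51.114 = 28.061 kg/h.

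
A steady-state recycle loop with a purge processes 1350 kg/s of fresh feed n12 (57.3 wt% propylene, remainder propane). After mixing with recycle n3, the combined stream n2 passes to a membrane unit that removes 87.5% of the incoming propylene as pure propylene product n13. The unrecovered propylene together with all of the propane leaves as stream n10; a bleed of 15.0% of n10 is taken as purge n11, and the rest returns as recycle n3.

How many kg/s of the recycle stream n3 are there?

propane enters only via n12 and leaves only via the purge: 1350×0.427 = 0.150×(propane in n10), and the membrane unit passes all propane, so propane in n2 = propane in n10 = 3843 kg/s.
propylene in n2: m_A = 1350×0.573 + (1−0.150)·(1−0.875)·m_A, so m_A = 773.55/0.8938 = 865.51 kg/s.
n10 = (1−0.875)×865.51 + 3843 = 3951.2 kg/s.
Recycle n3 = (1−0.150)×3951.2 = 3358.5 kg/s.

3359 kg/s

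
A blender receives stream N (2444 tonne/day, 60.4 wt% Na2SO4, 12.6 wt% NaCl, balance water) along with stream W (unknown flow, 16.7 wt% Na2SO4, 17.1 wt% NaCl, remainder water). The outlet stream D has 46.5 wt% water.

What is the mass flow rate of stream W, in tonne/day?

2419 tonne/day

Let W be the unknown flow. Total out = 2444 + W.
water balance: 659.88 + 0.662·W = 0.465·(2444 + W)
(0.662 − 0.465)·W = 0.465×2444 − 659.88 = 476.58
W = 476.58 / 0.197 = 2419.2 tonne/day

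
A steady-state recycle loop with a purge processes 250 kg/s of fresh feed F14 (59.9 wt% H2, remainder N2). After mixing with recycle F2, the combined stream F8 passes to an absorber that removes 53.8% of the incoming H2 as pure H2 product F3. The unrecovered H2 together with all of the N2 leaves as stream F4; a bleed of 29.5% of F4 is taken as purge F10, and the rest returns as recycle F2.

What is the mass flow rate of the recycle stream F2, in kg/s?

311.9 kg/s

N2 enters only via F14 and leaves only via the purge: 250×0.401 = 0.295×(N2 in F4), and the absorber passes all N2, so N2 in F8 = N2 in F4 = 339.83 kg/s.
H2 in F8: m_A = 250×0.599 + (1−0.295)·(1−0.538)·m_A, so m_A = 149.75/0.6743 = 222.09 kg/s.
F4 = (1−0.538)×222.09 + 339.83 = 442.43 kg/s.
Recycle F2 = (1−0.295)×442.43 = 311.92 kg/s.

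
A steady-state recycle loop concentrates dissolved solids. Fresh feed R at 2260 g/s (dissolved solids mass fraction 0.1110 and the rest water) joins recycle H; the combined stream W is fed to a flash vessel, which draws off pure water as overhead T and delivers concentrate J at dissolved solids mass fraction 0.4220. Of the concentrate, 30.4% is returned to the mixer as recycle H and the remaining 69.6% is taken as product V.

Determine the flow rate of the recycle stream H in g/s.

Overall dissolved solids balance (none leaves overhead): dissolved solids in fresh feed = dissolved solids in product, i.e. 2260×0.111 = (1−0.304)·J·0.422.
J = 250.86/(0.422×0.696) = 854.1 g/s.
Recycle H = 0.304×854.1 = 259.65 g/s.

259.6 g/s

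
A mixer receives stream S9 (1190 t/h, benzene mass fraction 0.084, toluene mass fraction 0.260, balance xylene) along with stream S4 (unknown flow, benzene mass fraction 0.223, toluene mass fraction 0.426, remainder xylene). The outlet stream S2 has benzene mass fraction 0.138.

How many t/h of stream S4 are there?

Let S4 be the unknown flow. Total out = 1190 + S4.
benzene balance: 99.96 + 0.223·S4 = 0.138·(1190 + S4)
(0.223 − 0.138)·S4 = 0.138×1190 − 99.96 = 64.26
S4 = 64.26 / 0.085 = 756 t/h

756 t/h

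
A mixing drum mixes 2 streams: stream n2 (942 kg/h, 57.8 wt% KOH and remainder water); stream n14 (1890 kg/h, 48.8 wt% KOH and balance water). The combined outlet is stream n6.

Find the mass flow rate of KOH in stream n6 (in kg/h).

KOH out = KOH in = 942×0.578 + 1890×0.488 = 1466.8 kg/h.

1467 kg/h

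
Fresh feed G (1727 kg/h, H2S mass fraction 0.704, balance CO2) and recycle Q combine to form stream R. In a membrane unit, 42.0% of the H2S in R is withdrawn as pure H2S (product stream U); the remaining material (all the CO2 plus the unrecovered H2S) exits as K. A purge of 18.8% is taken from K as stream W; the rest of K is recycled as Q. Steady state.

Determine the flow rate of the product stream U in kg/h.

965.2 kg/h

H2S in R: m_A = 1727×0.704 + (1−0.188)·(1−0.420)·m_A, so m_A = 1215.8/0.5290 = 2298.1 kg/h.
Product U = 0.420×2298.1 = 965.22 kg/h.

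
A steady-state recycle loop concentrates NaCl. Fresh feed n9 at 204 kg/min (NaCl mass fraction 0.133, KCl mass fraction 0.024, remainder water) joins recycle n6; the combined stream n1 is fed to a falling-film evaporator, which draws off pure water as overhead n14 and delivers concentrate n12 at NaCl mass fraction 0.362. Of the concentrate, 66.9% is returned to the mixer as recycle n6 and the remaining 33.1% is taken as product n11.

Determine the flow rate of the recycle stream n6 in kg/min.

151.5 kg/min

Overall NaCl balance (none leaves overhead): NaCl in fresh feed = NaCl in product, i.e. 204×0.133 = (1−0.669)·n12·0.362.
n12 = 27.132/(0.362×0.331) = 226.44 kg/min.
Recycle n6 = 0.669×226.44 = 151.49 kg/min.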